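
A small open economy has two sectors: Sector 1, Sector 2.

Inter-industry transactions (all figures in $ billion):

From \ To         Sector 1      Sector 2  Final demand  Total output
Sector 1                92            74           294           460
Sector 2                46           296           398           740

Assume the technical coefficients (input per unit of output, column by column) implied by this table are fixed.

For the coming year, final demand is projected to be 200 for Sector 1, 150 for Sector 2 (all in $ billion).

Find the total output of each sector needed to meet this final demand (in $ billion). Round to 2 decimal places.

x_1 = 287.23, x_2 = 297.87

Technical coefficients a_ij = z_ij / X_j:
  a_11 = 92/460 = 0.20, a_21 = 46/460 = 0.10
  a_12 = 74/740 = 0.10, a_22 = 296/740 = 0.40
I − A =
  [   0.80    -0.10]
  [  -0.10     0.60]
det(I−A) = (0.80)(0.60) − (-0.10)(-0.10) = 0.4700
adj(I−A) = [[0.60, 0.10], [0.10, 0.80]]
(I − A)⁻¹ = adj(I−A) / det(I−A) ≈
  [   1.2766     0.2128]
  [   0.2128     1.7021]
x = (I − A)⁻¹ d = adj(I−A)·d / det(I−A), with det(I−A) = 0.4700:
  x_1 = (0.60·200 + 0.10·150) / 0.4700 = 135.00 / 0.4700 ≈ 287.23
  x_2 = (0.10·200 + 0.80·150) / 0.4700 = 140.00 / 0.4700 ≈ 297.87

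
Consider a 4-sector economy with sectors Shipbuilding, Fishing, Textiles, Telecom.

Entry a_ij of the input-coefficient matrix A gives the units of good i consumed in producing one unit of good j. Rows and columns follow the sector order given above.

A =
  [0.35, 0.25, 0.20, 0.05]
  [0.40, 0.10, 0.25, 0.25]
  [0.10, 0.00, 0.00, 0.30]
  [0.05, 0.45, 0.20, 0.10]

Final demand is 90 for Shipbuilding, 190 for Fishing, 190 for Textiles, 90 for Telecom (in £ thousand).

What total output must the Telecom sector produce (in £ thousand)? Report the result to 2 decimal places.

I − A =
  [   0.65    -0.25    -0.20    -0.05]
  [  -0.40     0.90    -0.25    -0.25]
  [  -0.10     0.00     1.00    -0.30]
  [  -0.05    -0.45    -0.20     0.90]
Compute the cofactors C_ij = (−1)^(i+j)·(3×3 minor ij) of I−A; the adjugate is their transpose:
adj(I−A) = Cᵀ =
  [ 0.609750   0.259500   0.222875   0.180250]
  [ 0.379750   0.521500   0.256625   0.251500]
  [ 0.137250   0.116250   0.349000   0.156250]
  [ 0.254250   0.301000   0.218250   0.460750]
det(I−A) = Σ_j (I−A)_1j·C_1j = (0.65)(0.609750) + (-0.25)(0.379750) + (-0.20)(0.137250) + (-0.05)(0.254250) = 0.2612375
(I − A)⁻¹ = adj(I−A) / det(I−A) ≈
  [   2.3341     0.9933     0.8532     0.6900]
  [   1.4537     1.9963     0.9823     0.9627]
  [   0.5254     0.4450     1.3359     0.5981]
  [   0.9733     1.1522     0.8354     1.7637]
x = (I − A)⁻¹ d = adj(I−A)·d / det(I−A), with det(I−A) = 0.2612375:
  x_1 = (0.609750·90 + 0.259500·190 + 0.222875·190 + 0.180250·90) / 0.2612375 = 162.75125 / 0.2612375 ≈ 623.00
  x_2 = (0.379750·90 + 0.521500·190 + 0.256625·190 + 0.251500·90) / 0.2612375 = 204.65625 / 0.2612375 ≈ 783.41
  x_3 = (0.137250·90 + 0.116250·190 + 0.349000·190 + 0.156250·90) / 0.2612375 = 114.8125 / 0.2612375 ≈ 439.49
  x_4 = (0.254250·90 + 0.301000·190 + 0.218250·190 + 0.460750·90) / 0.2612375 = 163.0075 / 0.2612375 ≈ 623.98

x_4 = 623.98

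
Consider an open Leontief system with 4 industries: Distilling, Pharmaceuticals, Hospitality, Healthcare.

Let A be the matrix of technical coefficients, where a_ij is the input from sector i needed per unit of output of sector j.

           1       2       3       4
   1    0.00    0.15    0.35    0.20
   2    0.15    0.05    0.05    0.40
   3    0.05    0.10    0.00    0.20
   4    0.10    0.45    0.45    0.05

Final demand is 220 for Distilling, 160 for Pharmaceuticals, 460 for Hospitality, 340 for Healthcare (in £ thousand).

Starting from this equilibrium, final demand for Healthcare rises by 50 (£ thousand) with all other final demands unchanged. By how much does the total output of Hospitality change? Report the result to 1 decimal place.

I − A =
  [   1.00    -0.15    -0.35    -0.20]
  [  -0.15     0.95    -0.05    -0.40]
  [  -0.05    -0.10     1.00    -0.20]
  [  -0.10    -0.45    -0.45     0.95]
Compute the cofactors C_ij = (−1)^(i+j)·(3×3 minor ij) of I−A; the adjugate is their transpose:
adj(I−A) = Cᵀ =
  [ 0.609750   0.292750   0.377000   0.331000]
  [ 0.181375   0.811875   0.303875   0.444000]
  [ 0.086875   0.197625   0.662625   0.241000]
  [ 0.191250   0.509000   0.497500   0.900250]
det(I−A) = Σ_j (I−A)_1j·C_1j = (1.00)(0.609750) + (-0.15)(0.181375) + (-0.35)(0.086875) + (-0.20)(0.191250) = 0.5138875
(I − A)⁻¹ = adj(I−A) / det(I−A) ≈
  [   1.1865     0.5697     0.7336     0.6441]
  [   0.3529     1.5799     0.5913     0.8640]
  [   0.1691     0.3846     1.2894     0.4690]
  [   0.3722     0.9905     0.9681     1.7518]
Δx = (I − A)⁻¹ Δd with Δd having +50 in the Healthcare component and 0 elsewhere.
So Δx_3 = L_34 · (+50), where L_34 = adj(I−A)_34 / det(I−A) = 0.241000 / 0.5138875.
Δx_3 = 0.241000 × (+50) / 0.5138875 = 12.05 / 0.5138875 ≈ 23.4.

Δx_3 = 23.4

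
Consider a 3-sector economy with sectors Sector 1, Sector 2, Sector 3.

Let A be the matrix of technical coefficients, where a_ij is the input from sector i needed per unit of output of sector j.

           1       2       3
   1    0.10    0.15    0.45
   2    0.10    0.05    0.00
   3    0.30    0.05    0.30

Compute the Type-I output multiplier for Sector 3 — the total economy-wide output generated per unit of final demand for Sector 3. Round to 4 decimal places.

I − A =
  [   0.90    -0.15    -0.45]
  [  -0.10     0.95     0.00]
  [  -0.30    -0.05     0.70]
Cofactors of I−A, C_ij = (−1)^(i+j)·(minor ij) (rows/columns in the sector order above):
  C_11 = (0.95)(0.70) − (0.00)(-0.05) = 0.6650
  C_12 = −[(-0.10)(0.70) − (0.00)(-0.30)] = 0.0700
  C_13 = (-0.10)(-0.05) − (0.95)(-0.30) = 0.2900
  C_21 = −[(-0.15)(0.70) − (-0.45)(-0.05)] = 0.1275
  C_22 = (0.90)(0.70) − (-0.45)(-0.30) = 0.4950
  C_23 = −[(0.90)(-0.05) − (-0.15)(-0.30)] = 0.0900
  C_31 = (-0.15)(0.00) − (-0.45)(0.95) = 0.4275
  C_32 = −[(0.90)(0.00) − (-0.45)(-0.10)] = 0.0450
  C_33 = (0.90)(0.95) − (-0.15)(-0.10) = 0.8400
det(I−A) = Σ_j (I−A)_1j·C_1j = (0.90)(0.6650) + (-0.15)(0.0700) + (-0.45)(0.2900) = 0.4575
adj(I−A) = Cᵀ =
  [ 0.6650   0.1275   0.4275]
  [ 0.0700   0.4950   0.0450]
  [ 0.2900   0.0900   0.8400]
(I − A)⁻¹ = adj(I−A) / det(I−A) ≈
  [   1.45355     0.27869     0.93443]
  [   0.15301     1.08197     0.09836]
  [   0.63388     0.19672     1.83607]
The output multiplier for sector j is the column-j sum of the Leontief inverse (I − A)⁻¹ = adj(I−A) / det(I−A).
Column 3 of adj(I−A): (0.4275, 0.0450, 0.8400); det(I−A) = 0.4575.
m_3 = (0.4275 + 0.0450 + 0.8400) / 0.4575 = 1.3125 / 0.4575 ≈ 2.8689.

m_3 = 2.8689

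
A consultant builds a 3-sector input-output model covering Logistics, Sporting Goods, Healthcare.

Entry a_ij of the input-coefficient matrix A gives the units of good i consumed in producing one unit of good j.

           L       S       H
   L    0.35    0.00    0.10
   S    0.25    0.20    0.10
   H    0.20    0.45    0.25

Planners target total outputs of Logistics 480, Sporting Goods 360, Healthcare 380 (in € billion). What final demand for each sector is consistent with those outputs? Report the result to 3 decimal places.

I − A =
  [   0.65     0.00    -0.10]
  [  -0.25     0.80    -0.10]
  [  -0.20    -0.45     0.75]
d = (I − A) x:
  d_L = (+0.65)·480 + (+0.00)·360 + (-0.10)·380 = 274.000
  d_S = (-0.25)·480 + (+0.80)·360 + (-0.10)·380 = 130.000
  d_H = (-0.20)·480 + (-0.45)·360 + (+0.75)·380 = 27.000

d_L = 274.000, d_S = 130.000, d_H = 27.000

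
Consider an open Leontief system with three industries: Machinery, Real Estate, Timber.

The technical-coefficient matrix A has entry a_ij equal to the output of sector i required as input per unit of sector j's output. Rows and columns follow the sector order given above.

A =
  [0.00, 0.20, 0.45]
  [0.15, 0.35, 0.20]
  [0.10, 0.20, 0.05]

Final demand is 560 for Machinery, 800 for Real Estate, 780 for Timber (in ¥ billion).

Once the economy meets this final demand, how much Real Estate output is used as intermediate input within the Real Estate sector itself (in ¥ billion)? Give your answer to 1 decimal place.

I − A =
  [   1.00    -0.20    -0.45]
  [  -0.15     0.65    -0.20]
  [  -0.10    -0.20     0.95]
Cofactors of I−A, C_ij = (−1)^(i+j)·(minor ij) (rows/columns in the sector order above):
  C_11 = (0.65)(0.95) − (-0.20)(-0.20) = 0.5775
  C_12 = −[(-0.15)(0.95) − (-0.20)(-0.10)] = 0.1625
  C_13 = (-0.15)(-0.20) − (0.65)(-0.10) = 0.0950
  C_21 = −[(-0.20)(0.95) − (-0.45)(-0.20)] = 0.2800
  C_22 = (1.00)(0.95) − (-0.45)(-0.10) = 0.9050
  C_23 = −[(1.00)(-0.20) − (-0.20)(-0.10)] = 0.2200
  C_31 = (-0.20)(-0.20) − (-0.45)(0.65) = 0.3325
  C_32 = −[(1.00)(-0.20) − (-0.45)(-0.15)] = 0.2675
  C_33 = (1.00)(0.65) − (-0.20)(-0.15) = 0.6200
det(I−A) = Σ_j (I−A)_1j·C_1j = (1.00)(0.5775) + (-0.20)(0.1625) + (-0.45)(0.0950) = 0.50225
adj(I−A) = Cᵀ =
  [ 0.5775   0.2800   0.3325]
  [ 0.1625   0.9050   0.2675]
  [ 0.0950   0.2200   0.6200]
(I − A)⁻¹ = adj(I−A) / det(I−A) ≈
  [   1.1498     0.5575     0.6620]
  [   0.3235     1.8019     0.5326]
  [   0.1891     0.4380     1.2344]
First solve x = (I − A)⁻¹ d = adj(I−A)·d / det(I−A); in particular x_2 = (0.1625·560 + 0.9050·800 + 0.2675·780) / 0.50225 = 1023.65 / 0.50225 ≈ 2038.128.
Intermediate flow from 2 to 2: z_22 = a_22 · x_2 = 0.35 × 1023.65 / 0.50225 = 358.2775 / 0.50225 ≈ 713.3.

z_22 = 713.3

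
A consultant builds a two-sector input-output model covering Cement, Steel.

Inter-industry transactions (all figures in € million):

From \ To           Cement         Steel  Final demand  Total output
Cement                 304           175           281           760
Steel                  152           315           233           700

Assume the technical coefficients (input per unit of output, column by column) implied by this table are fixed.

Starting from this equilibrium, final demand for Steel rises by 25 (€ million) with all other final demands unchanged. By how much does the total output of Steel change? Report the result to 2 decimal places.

Δx_2 = 53.57

Technical coefficients a_ij = z_ij / X_j:
  a_11 = 304/760 = 0.40, a_21 = 152/760 = 0.20
  a_12 = 175/700 = 0.25, a_22 = 315/700 = 0.45
I − A =
  [   0.60    -0.25]
  [  -0.20     0.55]
det(I−A) = (0.60)(0.55) − (-0.25)(-0.20) = 0.2800
adj(I−A) = [[0.55, 0.25], [0.20, 0.60]]
(I − A)⁻¹ = adj(I−A) / det(I−A) ≈
  [   1.9643     0.8929]
  [   0.7143     2.1429]
Δx = (I − A)⁻¹ Δd with Δd having +25 in the Steel component and 0 elsewhere.
So Δx_2 = L_22 · (+25), where L_22 = adj(I−A)_22 / det(I−A) = 0.60 / 0.2800.
Δx_2 = 0.60 × (+25) / 0.2800 = 15.00 / 0.2800 ≈ 53.57.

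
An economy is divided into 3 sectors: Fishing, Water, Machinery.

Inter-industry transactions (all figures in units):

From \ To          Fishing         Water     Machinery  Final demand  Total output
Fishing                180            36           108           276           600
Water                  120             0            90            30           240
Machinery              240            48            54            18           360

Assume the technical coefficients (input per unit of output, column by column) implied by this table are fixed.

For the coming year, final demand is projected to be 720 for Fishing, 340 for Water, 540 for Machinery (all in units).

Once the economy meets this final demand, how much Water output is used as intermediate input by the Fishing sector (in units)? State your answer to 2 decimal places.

Technical coefficients a_ij = z_ij / X_j:
  a_11 = 180/600 = 0.30, a_21 = 120/600 = 0.20, a_31 = 240/600 = 0.40
  a_12 = 36/240 = 0.15, a_22 = 0/240 = 0.00, a_32 = 48/240 = 0.20
  a_13 = 108/360 = 0.30, a_23 = 90/360 = 0.25, a_33 = 54/360 = 0.15
I − A =
  [   0.70    -0.15    -0.30]
  [  -0.20     1.00    -0.25]
  [  -0.40    -0.20     0.85]
Cofactors of I−A, C_ij = (−1)^(i+j)·(minor ij) (rows/columns in the sector order above):
  C_11 = (1.00)(0.85) − (-0.25)(-0.20) = 0.8000
  C_12 = −[(-0.20)(0.85) − (-0.25)(-0.40)] = 0.2700
  C_13 = (-0.20)(-0.20) − (1.00)(-0.40) = 0.4400
  C_21 = −[(-0.15)(0.85) − (-0.30)(-0.20)] = 0.1875
  C_22 = (0.70)(0.85) − (-0.30)(-0.40) = 0.4750
  C_23 = −[(0.70)(-0.20) − (-0.15)(-0.40)] = 0.2000
  C_31 = (-0.15)(-0.25) − (-0.30)(1.00) = 0.3375
  C_32 = −[(0.70)(-0.25) − (-0.30)(-0.20)] = 0.2350
  C_33 = (0.70)(1.00) − (-0.15)(-0.20) = 0.6700
det(I−A) = Σ_j (I−A)_1j·C_1j = (0.70)(0.8000) + (-0.15)(0.2700) + (-0.30)(0.4400) = 0.3875
adj(I−A) = Cᵀ =
  [ 0.8000   0.1875   0.3375]
  [ 0.2700   0.4750   0.2350]
  [ 0.4400   0.2000   0.6700]
(I − A)⁻¹ = adj(I−A) / det(I−A) ≈
  [   2.0645     0.4839     0.8710]
  [   0.6968     1.2258     0.6065]
  [   1.1355     0.5161     1.7290]
First solve x = (I − A)⁻¹ d = adj(I−A)·d / det(I−A); in particular x_1 = (0.8000·720 + 0.1875·340 + 0.3375·540) / 0.3875 = 822.00 / 0.3875 ≈ 2121.2903.
Intermediate flow from 2 to 1: z_21 = a_21 · x_1 = 0.20 × 822.00 / 0.3875 = 164.40 / 0.3875 ≈ 424.26.

z_21 = 424.26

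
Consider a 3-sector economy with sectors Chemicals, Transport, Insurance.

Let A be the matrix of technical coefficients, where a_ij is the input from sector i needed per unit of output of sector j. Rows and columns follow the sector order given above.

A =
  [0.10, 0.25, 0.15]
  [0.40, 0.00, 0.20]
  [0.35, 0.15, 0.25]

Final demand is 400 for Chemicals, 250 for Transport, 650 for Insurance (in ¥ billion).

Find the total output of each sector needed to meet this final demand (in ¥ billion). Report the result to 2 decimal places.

x_C = 952.43, x_T = 930.41, x_I = 1497.22

I − A =
  [   0.90    -0.25    -0.15]
  [  -0.40     1.00    -0.20]
  [  -0.35    -0.15     0.75]
Cofactors of I−A, C_ij = (−1)^(i+j)·(minor ij) (rows/columns in the sector order above):
  C_11 = (1.00)(0.75) − (-0.20)(-0.15) = 0.7200
  C_12 = −[(-0.40)(0.75) − (-0.20)(-0.35)] = 0.3700
  C_13 = (-0.40)(-0.15) − (1.00)(-0.35) = 0.4100
  C_21 = −[(-0.25)(0.75) − (-0.15)(-0.15)] = 0.2100
  C_22 = (0.90)(0.75) − (-0.15)(-0.35) = 0.6225
  C_23 = −[(0.90)(-0.15) − (-0.25)(-0.35)] = 0.2225
  C_31 = (-0.25)(-0.20) − (-0.15)(1.00) = 0.2000
  C_32 = −[(0.90)(-0.20) − (-0.15)(-0.40)] = 0.2400
  C_33 = (0.90)(1.00) − (-0.25)(-0.40) = 0.8000
det(I−A) = Σ_j (I−A)_1j·C_1j = (0.90)(0.7200) + (-0.25)(0.3700) + (-0.15)(0.4100) = 0.4940
adj(I−A) = Cᵀ =
  [ 0.7200   0.2100   0.2000]
  [ 0.3700   0.6225   0.2400]
  [ 0.4100   0.2225   0.8000]
(I − A)⁻¹ = adj(I−A) / det(I−A) ≈
  [   1.4575     0.4251     0.4049]
  [   0.7490     1.2601     0.4858]
  [   0.8300     0.4504     1.6194]
x = (I − A)⁻¹ d = adj(I−A)·d / det(I−A), with det(I−A) = 0.4940:
  x_C = (0.7200·400 + 0.2100·250 + 0.2000·650) / 0.4940 = 470.50 / 0.4940 ≈ 952.43
  x_T = (0.3700·400 + 0.6225·250 + 0.2400·650) / 0.4940 = 459.625 / 0.4940 ≈ 930.41
  x_I = (0.4100·400 + 0.2225·250 + 0.8000·650) / 0.4940 = 739.625 / 0.4940 ≈ 1497.22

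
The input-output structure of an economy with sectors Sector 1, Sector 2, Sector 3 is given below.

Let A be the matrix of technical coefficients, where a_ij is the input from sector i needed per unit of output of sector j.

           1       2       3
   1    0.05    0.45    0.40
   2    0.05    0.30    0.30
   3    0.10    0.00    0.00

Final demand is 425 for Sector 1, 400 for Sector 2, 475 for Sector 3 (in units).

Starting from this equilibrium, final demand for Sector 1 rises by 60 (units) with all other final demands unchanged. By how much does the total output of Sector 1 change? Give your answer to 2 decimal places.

Δx_1 = 69.88

I − A =
  [   0.95    -0.45    -0.40]
  [  -0.05     0.70    -0.30]
  [  -0.10     0.00     1.00]
Cofactors of I−A, C_ij = (−1)^(i+j)·(minor ij) (rows/columns in the sector order above):
  C_11 = (0.70)(1.00) − (-0.30)(0.00) = 0.7000
  C_12 = −[(-0.05)(1.00) − (-0.30)(-0.10)] = 0.0800
  C_13 = (-0.05)(0.00) − (0.70)(-0.10) = 0.0700
  C_21 = −[(-0.45)(1.00) − (-0.40)(0.00)] = 0.4500
  C_22 = (0.95)(1.00) − (-0.40)(-0.10) = 0.9100
  C_23 = −[(0.95)(0.00) − (-0.45)(-0.10)] = 0.0450
  C_31 = (-0.45)(-0.30) − (-0.40)(0.70) = 0.4150
  C_32 = −[(0.95)(-0.30) − (-0.40)(-0.05)] = 0.3050
  C_33 = (0.95)(0.70) − (-0.45)(-0.05) = 0.6425
det(I−A) = Σ_j (I−A)_1j·C_1j = (0.95)(0.7000) + (-0.45)(0.0800) + (-0.40)(0.0700) = 0.6010
adj(I−A) = Cᵀ =
  [ 0.7000   0.4500   0.4150]
  [ 0.0800   0.9100   0.3050]
  [ 0.0700   0.0450   0.6425]
(I − A)⁻¹ = adj(I−A) / det(I−A) ≈
  [   1.1647     0.7488     0.6905]
  [   0.1331     1.5141     0.5075]
  [   0.1165     0.0749     1.0691]
Δx = (I − A)⁻¹ Δd with Δd having +60 in the Sector 1 component and 0 elsewhere.
So Δx_1 = L_11 · (+60), where L_11 = adj(I−A)_11 / det(I−A) = 0.7000 / 0.6010.
Δx_1 = 0.7000 × (+60) / 0.6010 = 42.00 / 0.6010 ≈ 69.88.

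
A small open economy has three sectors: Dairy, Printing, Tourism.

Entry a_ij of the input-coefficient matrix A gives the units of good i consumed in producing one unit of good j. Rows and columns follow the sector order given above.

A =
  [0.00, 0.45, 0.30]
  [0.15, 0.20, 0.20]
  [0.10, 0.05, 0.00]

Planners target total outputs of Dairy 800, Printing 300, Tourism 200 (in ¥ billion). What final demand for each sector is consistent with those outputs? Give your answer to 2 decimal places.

d_D = 605.00, d_P = 80.00, d_T = 105.00

I − A =
  [   1.00    -0.45    -0.30]
  [  -0.15     0.80    -0.20]
  [  -0.10    -0.05     1.00]
d = (I − A) x:
  d_D = (+1.00)·800 + (-0.45)·300 + (-0.30)·200 = 605.00
  d_P = (-0.15)·800 + (+0.80)·300 + (-0.20)·200 = 80.00
  d_T = (-0.10)·800 + (-0.05)·300 + (+1.00)·200 = 105.00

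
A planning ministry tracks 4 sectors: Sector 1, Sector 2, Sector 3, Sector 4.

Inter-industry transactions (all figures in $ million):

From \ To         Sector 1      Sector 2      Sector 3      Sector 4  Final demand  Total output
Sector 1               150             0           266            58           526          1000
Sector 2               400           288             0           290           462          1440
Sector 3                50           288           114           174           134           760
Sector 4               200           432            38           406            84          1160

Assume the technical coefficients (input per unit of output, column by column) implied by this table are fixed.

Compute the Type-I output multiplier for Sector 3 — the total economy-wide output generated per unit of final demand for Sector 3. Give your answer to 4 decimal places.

Technical coefficients a_ij = z_ij / X_j:
  a_11 = 150/1000 = 0.15, a_21 = 400/1000 = 0.40, a_31 = 50/1000 = 0.05, a_41 = 200/1000 = 0.20
  a_12 = 0/1440 = 0.00, a_22 = 288/1440 = 0.20, a_32 = 288/1440 = 0.20, a_42 = 432/1440 = 0.30
  a_13 = 266/760 = 0.35, a_23 = 0/760 = 0.00, a_33 = 114/760 = 0.15, a_43 = 38/760 = 0.05
  a_14 = 58/1160 = 0.05, a_24 = 290/1160 = 0.25, a_34 = 174/1160 = 0.15, a_44 = 406/1160 = 0.35
I − A =
  [   0.85     0.00    -0.35    -0.05]
  [  -0.40     0.80     0.00    -0.25]
  [  -0.05    -0.20     0.85    -0.15]
  [  -0.20    -0.30    -0.05     0.65]
Compute the cofactors C_ij = (−1)^(i+j)·(3×3 minor ij) of I−A; the adjugate is their transpose:
adj(I−A) = Cᵀ =
  [ 0.369750   0.074500   0.157750   0.093500]
  [ 0.261125   0.432750   0.120125   0.214250]
  [ 0.126250   0.147500   0.364250   0.150500]
  [ 0.244000   0.234000   0.132000   0.536000]
det(I−A) = Σ_j (I−A)_1j·C_1j = (0.85)(0.369750) + (0.00)(0.261125) + (-0.35)(0.126250) + (-0.05)(0.244000) = 0.2579
(I − A)⁻¹ = adj(I−A) / det(I−A) ≈
  [   1.43370     0.28887     0.61167     0.36254]
  [   1.01250     1.67798     0.46578     0.83075]
  [   0.48953     0.57193     1.41237     0.58356]
  [   0.94610     0.90733     0.51183     2.07832]
The output multiplier for sector j is the column-j sum of the Leontief inverse (I − A)⁻¹ = adj(I−A) / det(I−A).
Column 3 of adj(I−A): (0.157750, 0.120125, 0.364250, 0.132000); det(I−A) = 0.2579.
m_3 = (0.157750 + 0.120125 + 0.364250 + 0.132000) / 0.2579 = 0.774125 / 0.2579 ≈ 3.0016.

m_3 = 3.0016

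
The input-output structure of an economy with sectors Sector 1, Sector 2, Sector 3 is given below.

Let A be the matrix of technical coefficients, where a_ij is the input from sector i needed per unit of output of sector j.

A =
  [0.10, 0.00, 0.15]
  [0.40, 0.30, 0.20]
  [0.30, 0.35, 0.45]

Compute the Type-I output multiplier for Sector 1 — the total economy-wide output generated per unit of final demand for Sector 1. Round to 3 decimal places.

I − A =
  [   0.90     0.00    -0.15]
  [  -0.40     0.70    -0.20]
  [  -0.30    -0.35     0.55]
Cofactors of I−A, C_ij = (−1)^(i+j)·(minor ij) (rows/columns in the sector order above):
  C_11 = (0.70)(0.55) − (-0.20)(-0.35) = 0.3150
  C_12 = −[(-0.40)(0.55) − (-0.20)(-0.30)] = 0.2800
  C_13 = (-0.40)(-0.35) − (0.70)(-0.30) = 0.3500
  C_21 = −[(0.00)(0.55) − (-0.15)(-0.35)] = 0.0525
  C_22 = (0.90)(0.55) − (-0.15)(-0.30) = 0.4500
  C_23 = −[(0.90)(-0.35) − (0.00)(-0.30)] = 0.3150
  C_31 = (0.00)(-0.20) − (-0.15)(0.70) = 0.1050
  C_32 = −[(0.90)(-0.20) − (-0.15)(-0.40)] = 0.2400
  C_33 = (0.90)(0.70) − (0.00)(-0.40) = 0.6300
det(I−A) = Σ_j (I−A)_1j·C_1j = (0.90)(0.3150) + (0.00)(0.2800) + (-0.15)(0.3500) = 0.2310
adj(I−A) = Cᵀ =
  [ 0.3150   0.0525   0.1050]
  [ 0.2800   0.4500   0.2400]
  [ 0.3500   0.3150   0.6300]
(I − A)⁻¹ = adj(I−A) / det(I−A) ≈
  [   1.3636     0.2273     0.4545]
  [   1.2121     1.9481     1.0390]
  [   1.5152     1.3636     2.7273]
The output multiplier for sector j is the column-j sum of the Leontief inverse (I − A)⁻¹ = adj(I−A) / det(I−A).
Column 1 of adj(I−A): (0.3150, 0.2800, 0.3500); det(I−A) = 0.2310.
m_1 = (0.3150 + 0.2800 + 0.3500) / 0.2310 = 0.945 / 0.2310 ≈ 4.091.

m_1 = 4.091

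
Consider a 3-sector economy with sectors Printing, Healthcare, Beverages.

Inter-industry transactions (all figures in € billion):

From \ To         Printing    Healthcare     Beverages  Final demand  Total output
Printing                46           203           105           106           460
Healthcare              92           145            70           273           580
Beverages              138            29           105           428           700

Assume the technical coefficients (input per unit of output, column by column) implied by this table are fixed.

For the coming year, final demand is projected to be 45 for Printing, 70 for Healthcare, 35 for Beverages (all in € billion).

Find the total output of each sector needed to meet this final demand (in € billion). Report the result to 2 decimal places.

Technical coefficients a_ij = z_ij / X_j:
  a_11 = 46/460 = 0.10, a_21 = 92/460 = 0.20, a_31 = 138/460 = 0.30
  a_12 = 203/580 = 0.35, a_22 = 145/580 = 0.25, a_32 = 29/580 = 0.05
  a_13 = 105/700 = 0.15, a_23 = 70/700 = 0.10, a_33 = 105/700 = 0.15
I − A =
  [   0.90    -0.35    -0.15]
  [  -0.20     0.75    -0.10]
  [  -0.30    -0.05     0.85]
Cofactors of I−A, C_ij = (−1)^(i+j)·(minor ij) (rows/columns in the sector order above):
  C_11 = (0.75)(0.85) − (-0.10)(-0.05) = 0.6325
  C_12 = −[(-0.20)(0.85) − (-0.10)(-0.30)] = 0.2000
  C_13 = (-0.20)(-0.05) − (0.75)(-0.30) = 0.2350
  C_21 = −[(-0.35)(0.85) − (-0.15)(-0.05)] = 0.3050
  C_22 = (0.90)(0.85) − (-0.15)(-0.30) = 0.7200
  C_23 = −[(0.90)(-0.05) − (-0.35)(-0.30)] = 0.1500
  C_31 = (-0.35)(-0.10) − (-0.15)(0.75) = 0.1475
  C_32 = −[(0.90)(-0.10) − (-0.15)(-0.20)] = 0.1200
  C_33 = (0.90)(0.75) − (-0.35)(-0.20) = 0.6050
det(I−A) = Σ_j (I−A)_1j·C_1j = (0.90)(0.6325) + (-0.35)(0.2000) + (-0.15)(0.2350) = 0.4640
adj(I−A) = Cᵀ =
  [ 0.6325   0.3050   0.1475]
  [ 0.2000   0.7200   0.1200]
  [ 0.2350   0.1500   0.6050]
(I − A)⁻¹ = adj(I−A) / det(I−A) ≈
  [   1.3631     0.6573     0.3179]
  [   0.4310     1.5517     0.2586]
  [   0.5065     0.3233     1.3039]
x = (I − A)⁻¹ d = adj(I−A)·d / det(I−A), with det(I−A) = 0.4640:
  x_1 = (0.6325·45 + 0.3050·70 + 0.1475·35) / 0.4640 = 54.975 / 0.4640 ≈ 118.48
  x_2 = (0.2000·45 + 0.7200·70 + 0.1200·35) / 0.4640 = 63.60 / 0.4640 ≈ 137.07
  x_3 = (0.2350·45 + 0.1500·70 + 0.6050·35) / 0.4640 = 42.25 / 0.4640 ≈ 91.06

x_1 = 118.48, x_2 = 137.07, x_3 = 91.06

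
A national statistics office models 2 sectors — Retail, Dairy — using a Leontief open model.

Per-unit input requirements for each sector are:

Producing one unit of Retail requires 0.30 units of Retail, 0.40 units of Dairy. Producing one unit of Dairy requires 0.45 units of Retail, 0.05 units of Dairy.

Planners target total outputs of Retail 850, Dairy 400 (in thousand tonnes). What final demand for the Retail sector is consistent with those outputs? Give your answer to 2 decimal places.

d_1 = 415.00

I − A =
  [   0.70    -0.45]
  [  -0.40     0.95]
d = (I − A) x:
  d_1 = (+0.70)·850 + (-0.45)·400 = 415.00
  d_2 = (-0.40)·850 + (+0.95)·400 = 40.00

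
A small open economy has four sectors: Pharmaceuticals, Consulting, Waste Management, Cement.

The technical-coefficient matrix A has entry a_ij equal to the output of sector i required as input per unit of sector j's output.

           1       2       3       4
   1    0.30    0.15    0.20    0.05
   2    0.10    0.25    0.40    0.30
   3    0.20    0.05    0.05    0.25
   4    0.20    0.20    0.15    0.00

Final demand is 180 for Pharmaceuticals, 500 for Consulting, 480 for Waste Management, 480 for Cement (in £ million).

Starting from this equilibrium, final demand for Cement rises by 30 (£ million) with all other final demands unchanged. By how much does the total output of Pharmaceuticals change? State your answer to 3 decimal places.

Δx_1 = 12.324

I − A =
  [   0.70    -0.15    -0.20    -0.05]
  [  -0.10     0.75    -0.40    -0.30]
  [  -0.20    -0.05     0.95    -0.25]
  [  -0.20    -0.20    -0.15     1.00]
Compute the cofactors C_ij = (−1)^(i+j)·(3×3 minor ij) of I−A; the adjugate is their transpose:
adj(I−A) = Cᵀ =
  [ 0.585125   0.166750   0.214375   0.132875]
  [ 0.257250   0.577750   0.340250   0.271250]
  [ 0.188500   0.109000   0.450500   0.154750]
  [ 0.196750   0.165250   0.178500   0.427500]
det(I−A) = Σ_j (I−A)_1j·C_1j = (0.70)(0.585125) + (-0.15)(0.257250) + (-0.20)(0.188500) + (-0.05)(0.196750) = 0.3234625
(I − A)⁻¹ = adj(I−A) / det(I−A) ≈
  [   1.8089     0.5155     0.6628     0.4108]
  [   0.7953     1.7861     1.0519     0.8386]
  [   0.5828     0.3370     1.3927     0.4784]
  [   0.6083     0.5109     0.5518     1.3216]
Δx = (I − A)⁻¹ Δd with Δd having +30 in the Cement component and 0 elsewhere.
So Δx_1 = L_14 · (+30), where L_14 = adj(I−A)_14 / det(I−A) = 0.132875 / 0.3234625.
Δx_1 = 0.132875 × (+30) / 0.3234625 = 3.98625 / 0.3234625 ≈ 12.324.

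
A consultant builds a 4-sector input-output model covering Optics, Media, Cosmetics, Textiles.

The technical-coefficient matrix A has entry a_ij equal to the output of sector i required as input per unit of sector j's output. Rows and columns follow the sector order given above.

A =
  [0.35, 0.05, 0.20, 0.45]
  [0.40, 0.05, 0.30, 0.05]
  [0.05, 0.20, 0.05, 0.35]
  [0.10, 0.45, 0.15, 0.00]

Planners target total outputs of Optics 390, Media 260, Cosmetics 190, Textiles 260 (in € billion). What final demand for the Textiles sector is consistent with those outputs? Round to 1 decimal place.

I − A =
  [   0.65    -0.05    -0.20    -0.45]
  [  -0.40     0.95    -0.30    -0.05]
  [  -0.05    -0.20     0.95    -0.35]
  [  -0.10    -0.45    -0.15     1.00]
d = (I − A) x:
  d_O = (+0.65)·390 + (-0.05)·260 + (-0.20)·190 + (-0.45)·260 = 85.5
  d_M = (-0.40)·390 + (+0.95)·260 + (-0.30)·190 + (-0.05)·260 = 21.0
  d_C = (-0.05)·390 + (-0.20)·260 + (+0.95)·190 + (-0.35)·260 = 18.0
  d_T = (-0.10)·390 + (-0.45)·260 + (-0.15)·190 + (+1.00)·260 = 75.5

d_T = 75.5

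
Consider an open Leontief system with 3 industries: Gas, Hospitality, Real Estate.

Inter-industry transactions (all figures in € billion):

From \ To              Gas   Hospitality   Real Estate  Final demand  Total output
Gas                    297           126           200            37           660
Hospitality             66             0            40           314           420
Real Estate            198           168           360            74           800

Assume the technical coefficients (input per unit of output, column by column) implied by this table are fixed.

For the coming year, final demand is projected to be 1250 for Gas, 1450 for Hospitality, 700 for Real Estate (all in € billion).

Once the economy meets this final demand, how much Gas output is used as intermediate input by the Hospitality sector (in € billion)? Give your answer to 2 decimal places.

Technical coefficients a_ij = z_ij / X_j:
  a_GG = 297/660 = 0.45, a_HG = 66/660 = 0.10, a_RG = 198/660 = 0.30
  a_GH = 126/420 = 0.30, a_HH = 0/420 = 0.00, a_RH = 168/420 = 0.40
  a_GR = 200/800 = 0.25, a_HR = 40/800 = 0.05, a_RR = 360/800 = 0.45
I − A =
  [   0.55    -0.30    -0.25]
  [  -0.10     1.00    -0.05]
  [  -0.30    -0.40     0.55]
Cofactors of I−A, C_ij = (−1)^(i+j)·(minor ij) (rows/columns in the sector order above):
  C_11 = (1.00)(0.55) − (-0.05)(-0.40) = 0.5300
  C_12 = −[(-0.10)(0.55) − (-0.05)(-0.30)] = 0.0700
  C_13 = (-0.10)(-0.40) − (1.00)(-0.30) = 0.3400
  C_21 = −[(-0.30)(0.55) − (-0.25)(-0.40)] = 0.2650
  C_22 = (0.55)(0.55) − (-0.25)(-0.30) = 0.2275
  C_23 = −[(0.55)(-0.40) − (-0.30)(-0.30)] = 0.3100
  C_31 = (-0.30)(-0.05) − (-0.25)(1.00) = 0.2650
  C_32 = −[(0.55)(-0.05) − (-0.25)(-0.10)] = 0.0525
  C_33 = (0.55)(1.00) − (-0.30)(-0.10) = 0.5200
det(I−A) = Σ_j (I−A)_1j·C_1j = (0.55)(0.5300) + (-0.30)(0.0700) + (-0.25)(0.3400) = 0.1855
adj(I−A) = Cᵀ =
  [ 0.5300   0.2650   0.2650]
  [ 0.0700   0.2275   0.0525]
  [ 0.3400   0.3100   0.5200]
(I − A)⁻¹ = adj(I−A) / det(I−A) ≈
  [   2.8571     1.4286     1.4286]
  [   0.3774     1.2264     0.2830]
  [   1.8329     1.6712     2.8032]
First solve x = (I − A)⁻¹ d = adj(I−A)·d / det(I−A); in particular x_H = (0.0700·1250 + 0.2275·1450 + 0.0525·700) / 0.1855 = 454.125 / 0.1855 ≈ 2448.1132.
Intermediate flow from G to H: z_GH = a_GH · x_H = 0.30 × 454.125 / 0.1855 = 136.2375 / 0.1855 ≈ 734.43.

z_GH = 734.43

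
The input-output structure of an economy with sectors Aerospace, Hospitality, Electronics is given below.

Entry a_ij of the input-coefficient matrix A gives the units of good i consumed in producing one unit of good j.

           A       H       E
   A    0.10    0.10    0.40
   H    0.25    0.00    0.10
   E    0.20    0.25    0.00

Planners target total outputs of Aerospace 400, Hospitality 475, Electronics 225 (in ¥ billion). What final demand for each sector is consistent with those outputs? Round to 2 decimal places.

d_A = 222.50, d_H = 352.50, d_E = 26.25

I − A =
  [   0.90    -0.10    -0.40]
  [  -0.25     1.00    -0.10]
  [  -0.20    -0.25     1.00]
d = (I − A) x:
  d_A = (+0.90)·400 + (-0.10)·475 + (-0.40)·225 = 222.50
  d_H = (-0.25)·400 + (+1.00)·475 + (-0.10)·225 = 352.50
  d_E = (-0.20)·400 + (-0.25)·475 + (+1.00)·225 = 26.25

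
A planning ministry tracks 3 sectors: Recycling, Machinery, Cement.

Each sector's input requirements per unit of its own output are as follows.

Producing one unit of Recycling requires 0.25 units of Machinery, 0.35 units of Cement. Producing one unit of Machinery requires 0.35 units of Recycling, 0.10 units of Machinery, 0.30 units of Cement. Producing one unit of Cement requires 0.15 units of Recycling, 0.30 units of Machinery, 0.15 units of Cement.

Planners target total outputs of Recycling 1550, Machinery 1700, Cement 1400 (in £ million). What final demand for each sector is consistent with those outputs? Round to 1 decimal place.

I − A =
  [   1.00    -0.35    -0.15]
  [  -0.25     0.90    -0.30]
  [  -0.35    -0.30     0.85]
d = (I − A) x:
  d_R = (+1.00)·1550 + (-0.35)·1700 + (-0.15)·1400 = 745.0
  d_M = (-0.25)·1550 + (+0.90)·1700 + (-0.30)·1400 = 722.5
  d_C = (-0.35)·1550 + (-0.30)·1700 + (+0.85)·1400 = 137.5

d_R = 745.0, d_M = 722.5, d_C = 137.5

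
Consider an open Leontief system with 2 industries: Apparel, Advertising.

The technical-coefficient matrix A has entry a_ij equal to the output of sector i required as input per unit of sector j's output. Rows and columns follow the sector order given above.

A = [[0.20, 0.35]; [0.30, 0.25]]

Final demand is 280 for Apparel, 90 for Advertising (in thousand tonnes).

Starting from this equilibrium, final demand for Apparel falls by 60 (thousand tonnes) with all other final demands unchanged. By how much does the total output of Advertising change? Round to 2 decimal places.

Δx_2 = -36.36

I − A =
  [   0.80    -0.35]
  [  -0.30     0.75]
det(I−A) = (0.80)(0.75) − (-0.35)(-0.30) = 0.4950
adj(I−A) = [[0.75, 0.35], [0.30, 0.80]]
(I − A)⁻¹ = adj(I−A) / det(I−A) ≈
  [   1.5152     0.7071]
  [   0.6061     1.6162]
Δx = (I − A)⁻¹ Δd with Δd having -60 in the Apparel component and 0 elsewhere.
So Δx_2 = L_21 · (-60), where L_21 = adj(I−A)_21 / det(I−A) = 0.30 / 0.4950.
Δx_2 = 0.30 × (-60) / 0.4950 = -18.00 / 0.4950 ≈ -36.36.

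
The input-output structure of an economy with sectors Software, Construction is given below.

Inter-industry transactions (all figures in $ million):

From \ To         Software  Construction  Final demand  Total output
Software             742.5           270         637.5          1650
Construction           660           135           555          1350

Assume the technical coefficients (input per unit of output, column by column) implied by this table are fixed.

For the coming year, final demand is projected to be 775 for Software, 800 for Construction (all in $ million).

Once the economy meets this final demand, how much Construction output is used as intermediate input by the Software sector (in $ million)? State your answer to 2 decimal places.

Technical coefficients a_ij = z_ij / X_j:
  a_11 = 742.5/1650 = 0.45, a_21 = 660/1650 = 0.40
  a_12 = 270/1350 = 0.20, a_22 = 135/1350 = 0.10
I − A =
  [   0.55    -0.20]
  [  -0.40     0.90]
det(I−A) = (0.55)(0.90) − (-0.20)(-0.40) = 0.4150
adj(I−A) = [[0.90, 0.20], [0.40, 0.55]]
(I − A)⁻¹ = adj(I−A) / det(I−A) ≈
  [   2.1687     0.4819]
  [   0.9639     1.3253]
First solve x = (I − A)⁻¹ d = adj(I−A)·d / det(I−A); in particular x_1 = (0.90·775 + 0.20·800) / 0.4150 = 857.50 / 0.4150 ≈ 2066.2651.
Intermediate flow from 2 to 1: z_21 = a_21 · x_1 = 0.40 × 857.50 / 0.4150 = 343.00 / 0.4150 ≈ 826.51.

z_21 = 826.51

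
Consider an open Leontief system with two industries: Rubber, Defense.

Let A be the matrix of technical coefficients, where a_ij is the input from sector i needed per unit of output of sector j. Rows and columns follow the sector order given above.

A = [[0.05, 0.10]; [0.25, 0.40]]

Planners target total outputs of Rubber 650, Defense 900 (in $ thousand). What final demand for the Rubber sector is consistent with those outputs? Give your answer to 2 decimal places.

d_1 = 527.50

I − A =
  [   0.95    -0.10]
  [  -0.25     0.60]
d = (I − A) x:
  d_1 = (+0.95)·650 + (-0.10)·900 = 527.50
  d_2 = (-0.25)·650 + (+0.60)·900 = 377.50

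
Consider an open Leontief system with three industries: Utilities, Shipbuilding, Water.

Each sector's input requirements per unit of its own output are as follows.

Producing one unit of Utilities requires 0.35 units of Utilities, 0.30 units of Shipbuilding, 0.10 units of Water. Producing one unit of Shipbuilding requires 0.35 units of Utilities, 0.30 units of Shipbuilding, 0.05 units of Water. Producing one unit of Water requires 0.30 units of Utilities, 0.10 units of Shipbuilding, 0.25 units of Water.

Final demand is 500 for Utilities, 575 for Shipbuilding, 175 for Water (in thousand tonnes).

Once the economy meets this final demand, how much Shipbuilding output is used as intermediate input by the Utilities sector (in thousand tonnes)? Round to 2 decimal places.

I − A =
  [   0.65    -0.35    -0.30]
  [  -0.30     0.70    -0.10]
  [  -0.10    -0.05     0.75]
Cofactors of I−A, C_ij = (−1)^(i+j)·(minor ij) (rows/columns in the sector order above):
  C_11 = (0.70)(0.75) − (-0.10)(-0.05) = 0.5200
  C_12 = −[(-0.30)(0.75) − (-0.10)(-0.10)] = 0.2350
  C_13 = (-0.30)(-0.05) − (0.70)(-0.10) = 0.0850
  C_21 = −[(-0.35)(0.75) − (-0.30)(-0.05)] = 0.2775
  C_22 = (0.65)(0.75) − (-0.30)(-0.10) = 0.4575
  C_23 = −[(0.65)(-0.05) − (-0.35)(-0.10)] = 0.0675
  C_31 = (-0.35)(-0.10) − (-0.30)(0.70) = 0.2450
  C_32 = −[(0.65)(-0.10) − (-0.30)(-0.30)] = 0.1550
  C_33 = (0.65)(0.70) − (-0.35)(-0.30) = 0.3500
det(I−A) = Σ_j (I−A)_1j·C_1j = (0.65)(0.5200) + (-0.35)(0.2350) + (-0.30)(0.0850) = 0.23025
adj(I−A) = Cᵀ =
  [ 0.5200   0.2775   0.2450]
  [ 0.2350   0.4575   0.1550]
  [ 0.0850   0.0675   0.3500]
(I − A)⁻¹ = adj(I−A) / det(I−A) ≈
  [   2.2584     1.2052     1.0641]
  [   1.0206     1.9870     0.6732]
  [   0.3692     0.2932     1.5201]
First solve x = (I − A)⁻¹ d = adj(I−A)·d / det(I−A); in particular x_1 = (0.5200·500 + 0.2775·575 + 0.2450·175) / 0.23025 = 462.4375 / 0.23025 ≈ 2008.4148.
Intermediate flow from 2 to 1: z_21 = a_21 · x_1 = 0.30 × 462.4375 / 0.23025 = 138.73125 / 0.23025 ≈ 602.52.

z_21 = 602.52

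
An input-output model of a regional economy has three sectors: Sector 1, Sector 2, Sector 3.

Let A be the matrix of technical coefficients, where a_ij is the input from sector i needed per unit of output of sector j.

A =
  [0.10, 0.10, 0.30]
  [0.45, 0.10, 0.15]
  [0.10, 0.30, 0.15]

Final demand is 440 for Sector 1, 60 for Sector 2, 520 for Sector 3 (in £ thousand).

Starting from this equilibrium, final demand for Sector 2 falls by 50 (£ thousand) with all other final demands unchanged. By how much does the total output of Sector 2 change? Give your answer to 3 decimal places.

Δx_2 = -67.961

I − A =
  [   0.90    -0.10    -0.30]
  [  -0.45     0.90    -0.15]
  [  -0.10    -0.30     0.85]
Cofactors of I−A, C_ij = (−1)^(i+j)·(minor ij) (rows/columns in the sector order above):
  C_11 = (0.90)(0.85) − (-0.15)(-0.30) = 0.7200
  C_12 = −[(-0.45)(0.85) − (-0.15)(-0.10)] = 0.3975
  C_13 = (-0.45)(-0.30) − (0.90)(-0.10) = 0.2250
  C_21 = −[(-0.10)(0.85) − (-0.30)(-0.30)] = 0.1750
  C_22 = (0.90)(0.85) − (-0.30)(-0.10) = 0.7350
  C_23 = −[(0.90)(-0.30) − (-0.10)(-0.10)] = 0.2800
  C_31 = (-0.10)(-0.15) − (-0.30)(0.90) = 0.2850
  C_32 = −[(0.90)(-0.15) − (-0.30)(-0.45)] = 0.2700
  C_33 = (0.90)(0.90) − (-0.10)(-0.45) = 0.7650
det(I−A) = Σ_j (I−A)_1j·C_1j = (0.90)(0.7200) + (-0.10)(0.3975) + (-0.30)(0.2250) = 0.54075
adj(I−A) = Cᵀ =
  [ 0.7200   0.1750   0.2850]
  [ 0.3975   0.7350   0.2700]
  [ 0.2250   0.2800   0.7650]
(I − A)⁻¹ = adj(I−A) / det(I−A) ≈
  [   1.3315     0.3236     0.5270]
  [   0.7351     1.3592     0.4993]
  [   0.4161     0.5178     1.4147]
Δx = (I − A)⁻¹ Δd with Δd having -50 in the Sector 2 component and 0 elsewhere.
So Δx_2 = L_22 · (-50), where L_22 = adj(I−A)_22 / det(I−A) = 0.7350 / 0.54075.
Δx_2 = 0.7350 × (-50) / 0.54075 = -36.75 / 0.54075 ≈ -67.961.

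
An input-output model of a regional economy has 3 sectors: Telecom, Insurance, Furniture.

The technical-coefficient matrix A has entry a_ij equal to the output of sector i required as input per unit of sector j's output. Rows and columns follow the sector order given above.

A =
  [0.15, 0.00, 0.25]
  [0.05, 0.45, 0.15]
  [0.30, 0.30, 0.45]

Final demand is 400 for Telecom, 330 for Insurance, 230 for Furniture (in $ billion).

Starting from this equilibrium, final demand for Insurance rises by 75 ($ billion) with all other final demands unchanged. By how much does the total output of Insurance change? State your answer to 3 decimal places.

I − A =
  [   0.85     0.00    -0.25]
  [  -0.05     0.55    -0.15]
  [  -0.30    -0.30     0.55]
Cofactors of I−A, C_ij = (−1)^(i+j)·(minor ij) (rows/columns in the sector order above):
  C_11 = (0.55)(0.55) − (-0.15)(-0.30) = 0.2575
  C_12 = −[(-0.05)(0.55) − (-0.15)(-0.30)] = 0.0725
  C_13 = (-0.05)(-0.30) − (0.55)(-0.30) = 0.1800
  C_21 = −[(0.00)(0.55) − (-0.25)(-0.30)] = 0.0750
  C_22 = (0.85)(0.55) − (-0.25)(-0.30) = 0.3925
  C_23 = −[(0.85)(-0.30) − (0.00)(-0.30)] = 0.2550
  C_31 = (0.00)(-0.15) − (-0.25)(0.55) = 0.1375
  C_32 = −[(0.85)(-0.15) − (-0.25)(-0.05)] = 0.1400
  C_33 = (0.85)(0.55) − (0.00)(-0.05) = 0.4675
det(I−A) = Σ_j (I−A)_1j·C_1j = (0.85)(0.2575) + (0.00)(0.0725) + (-0.25)(0.1800) = 0.173875
adj(I−A) = Cᵀ =
  [ 0.2575   0.0750   0.1375]
  [ 0.0725   0.3925   0.1400]
  [ 0.1800   0.2550   0.4675]
(I − A)⁻¹ = adj(I−A) / det(I−A) ≈
  [   1.4809     0.4313     0.7908]
  [   0.4170     2.2574     0.8052]
  [   1.0352     1.4666     2.6887]
Δx = (I − A)⁻¹ Δd with Δd having +75 in the Insurance component and 0 elsewhere.
So Δx_I = L_II · (+75), where L_II = adj(I−A)_II / det(I−A) = 0.3925 / 0.173875.
Δx_I = 0.3925 × (+75) / 0.173875 = 29.4375 / 0.173875 ≈ 169.303.

Δx_I = 169.303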